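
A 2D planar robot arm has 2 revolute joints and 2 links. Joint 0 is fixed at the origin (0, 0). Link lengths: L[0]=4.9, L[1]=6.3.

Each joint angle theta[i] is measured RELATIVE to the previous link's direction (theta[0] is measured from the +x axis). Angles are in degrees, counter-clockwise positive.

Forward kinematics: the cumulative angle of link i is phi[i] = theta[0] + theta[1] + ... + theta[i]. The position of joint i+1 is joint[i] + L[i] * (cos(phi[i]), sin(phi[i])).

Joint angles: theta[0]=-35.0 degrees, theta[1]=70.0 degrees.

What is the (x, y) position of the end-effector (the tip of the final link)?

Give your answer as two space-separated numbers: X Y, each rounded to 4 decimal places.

Answer: 9.1745 0.8030

Derivation:
joint[0] = (0.0000, 0.0000)  (base)
link 0: phi[0] = -35 = -35 deg
  cos(-35 deg) = 0.8192, sin(-35 deg) = -0.5736
  joint[1] = (0.0000, 0.0000) + 4.9 * (0.8192, -0.5736) = (0.0000 + 4.0138, 0.0000 + -2.8105) = (4.0138, -2.8105)
link 1: phi[1] = -35 + 70 = 35 deg
  cos(35 deg) = 0.8192, sin(35 deg) = 0.5736
  joint[2] = (4.0138, -2.8105) + 6.3 * (0.8192, 0.5736) = (4.0138 + 5.1607, -2.8105 + 3.6135) = (9.1745, 0.8030)
End effector: (9.1745, 0.8030)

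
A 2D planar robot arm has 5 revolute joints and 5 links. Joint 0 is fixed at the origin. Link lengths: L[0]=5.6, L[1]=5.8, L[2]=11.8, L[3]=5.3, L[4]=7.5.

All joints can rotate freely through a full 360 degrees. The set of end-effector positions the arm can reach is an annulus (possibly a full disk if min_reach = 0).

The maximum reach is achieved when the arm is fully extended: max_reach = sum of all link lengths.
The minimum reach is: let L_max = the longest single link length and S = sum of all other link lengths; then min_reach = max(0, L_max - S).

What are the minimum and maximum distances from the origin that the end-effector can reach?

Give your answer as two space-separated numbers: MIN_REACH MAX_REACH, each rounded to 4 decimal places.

Answer: 0.0000 36.0000

Derivation:
Link lengths: [5.6, 5.8, 11.8, 5.3, 7.5]
max_reach = 5.6 + 5.8 + 11.8 + 5.3 + 7.5 = 36
L_max = max([5.6, 5.8, 11.8, 5.3, 7.5]) = 11.8
S (sum of others) = 36 - 11.8 = 24.2
min_reach = max(0, 11.8 - 24.2) = max(0, -12.4) = 0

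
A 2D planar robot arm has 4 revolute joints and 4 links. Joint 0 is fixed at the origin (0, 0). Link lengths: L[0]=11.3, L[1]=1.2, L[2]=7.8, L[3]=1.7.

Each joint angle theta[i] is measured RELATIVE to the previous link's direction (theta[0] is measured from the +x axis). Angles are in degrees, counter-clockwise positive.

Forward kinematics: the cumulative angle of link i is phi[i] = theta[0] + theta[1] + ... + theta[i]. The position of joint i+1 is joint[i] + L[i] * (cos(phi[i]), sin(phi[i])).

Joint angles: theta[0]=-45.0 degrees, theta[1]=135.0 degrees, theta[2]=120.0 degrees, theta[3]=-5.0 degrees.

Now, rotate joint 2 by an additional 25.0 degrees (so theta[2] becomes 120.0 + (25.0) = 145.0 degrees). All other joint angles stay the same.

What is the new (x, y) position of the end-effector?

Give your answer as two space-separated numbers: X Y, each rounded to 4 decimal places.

Answer: 2.4237 -14.4820

Derivation:
joint[0] = (0.0000, 0.0000)  (base)
link 0: phi[0] = -45 = -45 deg
  cos(-45 deg) = 0.7071, sin(-45 deg) = -0.7071
  joint[1] = (0.0000, 0.0000) + 11.3 * (0.7071, -0.7071) = (0.0000 + 7.9903, 0.0000 + -7.9903) = (7.9903, -7.9903)
link 1: phi[1] = -45 + 135 = 90 deg
  cos(90 deg) = 0.0000, sin(90 deg) = 1.0000
  joint[2] = (7.9903, -7.9903) + 1.2 * (0.0000, 1.0000) = (7.9903 + 0.0000, -7.9903 + 1.2000) = (7.9903, -6.7903)
link 2: phi[2] = -45 + 135 + 145 = 235 deg
  cos(235 deg) = -0.5736, sin(235 deg) = -0.8192
  joint[3] = (7.9903, -6.7903) + 7.8 * (-0.5736, -0.8192) = (7.9903 + -4.4739, -6.7903 + -6.3894) = (3.5164, -13.1797)
link 3: phi[3] = -45 + 135 + 145 + -5 = 230 deg
  cos(230 deg) = -0.6428, sin(230 deg) = -0.7660
  joint[4] = (3.5164, -13.1797) + 1.7 * (-0.6428, -0.7660) = (3.5164 + -1.0927, -13.1797 + -1.3023) = (2.4237, -14.4820)
End effector: (2.4237, -14.4820)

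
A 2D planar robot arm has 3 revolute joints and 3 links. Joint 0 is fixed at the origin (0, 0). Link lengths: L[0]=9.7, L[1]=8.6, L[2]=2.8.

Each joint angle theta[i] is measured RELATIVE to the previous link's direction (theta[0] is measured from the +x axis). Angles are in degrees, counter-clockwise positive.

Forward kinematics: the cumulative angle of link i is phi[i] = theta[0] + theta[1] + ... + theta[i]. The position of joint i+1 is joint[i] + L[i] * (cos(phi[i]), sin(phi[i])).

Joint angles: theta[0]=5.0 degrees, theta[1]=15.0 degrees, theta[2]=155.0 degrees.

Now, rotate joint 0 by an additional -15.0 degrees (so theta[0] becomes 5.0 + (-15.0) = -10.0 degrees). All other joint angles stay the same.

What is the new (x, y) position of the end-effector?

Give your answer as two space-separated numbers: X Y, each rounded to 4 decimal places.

Answer: 15.4888 0.0228

Derivation:
joint[0] = (0.0000, 0.0000)  (base)
link 0: phi[0] = -10 = -10 deg
  cos(-10 deg) = 0.9848, sin(-10 deg) = -0.1736
  joint[1] = (0.0000, 0.0000) + 9.7 * (0.9848, -0.1736) = (0.0000 + 9.5526, 0.0000 + -1.6844) = (9.5526, -1.6844)
link 1: phi[1] = -10 + 15 = 5 deg
  cos(5 deg) = 0.9962, sin(5 deg) = 0.0872
  joint[2] = (9.5526, -1.6844) + 8.6 * (0.9962, 0.0872) = (9.5526 + 8.5673, -1.6844 + 0.7495) = (18.1199, -0.9348)
link 2: phi[2] = -10 + 15 + 155 = 160 deg
  cos(160 deg) = -0.9397, sin(160 deg) = 0.3420
  joint[3] = (18.1199, -0.9348) + 2.8 * (-0.9397, 0.3420) = (18.1199 + -2.6311, -0.9348 + 0.9577) = (15.4888, 0.0228)
End effector: (15.4888, 0.0228)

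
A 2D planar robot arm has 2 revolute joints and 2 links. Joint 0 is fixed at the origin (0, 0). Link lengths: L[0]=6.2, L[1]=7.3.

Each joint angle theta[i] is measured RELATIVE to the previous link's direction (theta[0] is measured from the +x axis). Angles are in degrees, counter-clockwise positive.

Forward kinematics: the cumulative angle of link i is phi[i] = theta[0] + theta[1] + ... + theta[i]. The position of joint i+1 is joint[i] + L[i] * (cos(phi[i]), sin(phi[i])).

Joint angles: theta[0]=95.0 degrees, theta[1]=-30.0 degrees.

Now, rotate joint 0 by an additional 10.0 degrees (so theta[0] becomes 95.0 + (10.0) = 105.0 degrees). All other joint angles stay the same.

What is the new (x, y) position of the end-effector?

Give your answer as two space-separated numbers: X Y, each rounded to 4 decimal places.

joint[0] = (0.0000, 0.0000)  (base)
link 0: phi[0] = 105 = 105 deg
  cos(105 deg) = -0.2588, sin(105 deg) = 0.9659
  joint[1] = (0.0000, 0.0000) + 6.2 * (-0.2588, 0.9659) = (0.0000 + -1.6047, 0.0000 + 5.9887) = (-1.6047, 5.9887)
link 1: phi[1] = 105 + -30 = 75 deg
  cos(75 deg) = 0.2588, sin(75 deg) = 0.9659
  joint[2] = (-1.6047, 5.9887) + 7.3 * (0.2588, 0.9659) = (-1.6047 + 1.8894, 5.9887 + 7.0513) = (0.2847, 13.0400)
End effector: (0.2847, 13.0400)

Answer: 0.2847 13.0400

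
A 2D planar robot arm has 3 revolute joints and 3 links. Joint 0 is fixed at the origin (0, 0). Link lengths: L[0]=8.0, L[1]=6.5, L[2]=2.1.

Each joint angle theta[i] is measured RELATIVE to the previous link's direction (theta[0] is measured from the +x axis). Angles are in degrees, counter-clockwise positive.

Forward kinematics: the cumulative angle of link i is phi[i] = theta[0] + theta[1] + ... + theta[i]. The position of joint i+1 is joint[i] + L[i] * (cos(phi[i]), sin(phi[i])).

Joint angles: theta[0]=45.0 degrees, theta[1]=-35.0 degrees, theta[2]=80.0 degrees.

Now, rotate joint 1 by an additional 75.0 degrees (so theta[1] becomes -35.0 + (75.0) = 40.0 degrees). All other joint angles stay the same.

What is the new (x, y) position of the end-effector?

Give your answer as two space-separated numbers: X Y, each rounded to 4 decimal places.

Answer: 4.1949 12.6756

Derivation:
joint[0] = (0.0000, 0.0000)  (base)
link 0: phi[0] = 45 = 45 deg
  cos(45 deg) = 0.7071, sin(45 deg) = 0.7071
  joint[1] = (0.0000, 0.0000) + 8 * (0.7071, 0.7071) = (0.0000 + 5.6569, 0.0000 + 5.6569) = (5.6569, 5.6569)
link 1: phi[1] = 45 + 40 = 85 deg
  cos(85 deg) = 0.0872, sin(85 deg) = 0.9962
  joint[2] = (5.6569, 5.6569) + 6.5 * (0.0872, 0.9962) = (5.6569 + 0.5665, 5.6569 + 6.4753) = (6.2234, 12.1321)
link 2: phi[2] = 45 + 40 + 80 = 165 deg
  cos(165 deg) = -0.9659, sin(165 deg) = 0.2588
  joint[3] = (6.2234, 12.1321) + 2.1 * (-0.9659, 0.2588) = (6.2234 + -2.0284, 12.1321 + 0.5435) = (4.1949, 12.6756)
End effector: (4.1949, 12.6756)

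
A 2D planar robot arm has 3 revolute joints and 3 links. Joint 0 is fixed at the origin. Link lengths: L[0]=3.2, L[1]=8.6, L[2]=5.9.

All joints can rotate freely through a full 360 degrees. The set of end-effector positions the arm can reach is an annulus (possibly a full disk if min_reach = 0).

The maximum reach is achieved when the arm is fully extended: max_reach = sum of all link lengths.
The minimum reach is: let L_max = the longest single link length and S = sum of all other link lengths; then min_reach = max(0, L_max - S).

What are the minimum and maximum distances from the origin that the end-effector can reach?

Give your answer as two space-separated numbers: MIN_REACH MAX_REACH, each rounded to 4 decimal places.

Link lengths: [3.2, 8.6, 5.9]
max_reach = 3.2 + 8.6 + 5.9 = 17.7
L_max = max([3.2, 8.6, 5.9]) = 8.6
S (sum of others) = 17.7 - 8.6 = 9.1
min_reach = max(0, 8.6 - 9.1) = max(0, -0.5) = 0

Answer: 0.0000 17.7000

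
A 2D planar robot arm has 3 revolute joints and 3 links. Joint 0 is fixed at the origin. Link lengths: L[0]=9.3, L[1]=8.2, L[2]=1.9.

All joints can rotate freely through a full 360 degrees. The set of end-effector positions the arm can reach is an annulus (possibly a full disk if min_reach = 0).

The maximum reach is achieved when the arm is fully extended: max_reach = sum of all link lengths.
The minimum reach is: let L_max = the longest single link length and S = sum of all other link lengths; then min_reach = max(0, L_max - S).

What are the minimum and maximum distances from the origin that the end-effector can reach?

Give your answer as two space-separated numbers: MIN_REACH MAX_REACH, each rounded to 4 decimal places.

Link lengths: [9.3, 8.2, 1.9]
max_reach = 9.3 + 8.2 + 1.9 = 19.4
L_max = max([9.3, 8.2, 1.9]) = 9.3
S (sum of others) = 19.4 - 9.3 = 10.1
min_reach = max(0, 9.3 - 10.1) = max(0, -0.8) = 0

Answer: 0.0000 19.4000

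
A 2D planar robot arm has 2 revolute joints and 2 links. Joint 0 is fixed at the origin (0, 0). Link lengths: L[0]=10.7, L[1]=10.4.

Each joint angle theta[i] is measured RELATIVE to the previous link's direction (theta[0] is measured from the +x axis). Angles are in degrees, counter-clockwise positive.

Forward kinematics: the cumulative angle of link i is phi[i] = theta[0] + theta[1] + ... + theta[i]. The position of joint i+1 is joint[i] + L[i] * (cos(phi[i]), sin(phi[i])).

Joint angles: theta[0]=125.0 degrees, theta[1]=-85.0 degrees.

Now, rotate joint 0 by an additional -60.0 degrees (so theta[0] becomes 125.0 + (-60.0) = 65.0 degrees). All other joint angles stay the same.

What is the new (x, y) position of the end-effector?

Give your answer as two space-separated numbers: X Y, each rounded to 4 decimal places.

joint[0] = (0.0000, 0.0000)  (base)
link 0: phi[0] = 65 = 65 deg
  cos(65 deg) = 0.4226, sin(65 deg) = 0.9063
  joint[1] = (0.0000, 0.0000) + 10.7 * (0.4226, 0.9063) = (0.0000 + 4.5220, 0.0000 + 9.6975) = (4.5220, 9.6975)
link 1: phi[1] = 65 + -85 = -20 deg
  cos(-20 deg) = 0.9397, sin(-20 deg) = -0.3420
  joint[2] = (4.5220, 9.6975) + 10.4 * (0.9397, -0.3420) = (4.5220 + 9.7728, 9.6975 + -3.5570) = (14.2948, 6.1405)
End effector: (14.2948, 6.1405)

Answer: 14.2948 6.1405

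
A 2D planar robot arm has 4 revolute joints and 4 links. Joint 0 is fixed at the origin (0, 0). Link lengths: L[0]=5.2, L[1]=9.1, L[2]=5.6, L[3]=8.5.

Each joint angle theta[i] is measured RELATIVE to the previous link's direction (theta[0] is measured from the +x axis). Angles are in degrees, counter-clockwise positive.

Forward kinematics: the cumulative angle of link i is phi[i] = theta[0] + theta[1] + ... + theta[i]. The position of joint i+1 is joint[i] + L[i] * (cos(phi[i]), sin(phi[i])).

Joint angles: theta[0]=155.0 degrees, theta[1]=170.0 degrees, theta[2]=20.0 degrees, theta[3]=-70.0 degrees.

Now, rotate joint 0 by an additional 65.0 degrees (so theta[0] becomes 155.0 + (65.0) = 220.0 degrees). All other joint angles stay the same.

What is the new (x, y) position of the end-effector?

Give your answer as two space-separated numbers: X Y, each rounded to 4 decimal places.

joint[0] = (0.0000, 0.0000)  (base)
link 0: phi[0] = 220 = 220 deg
  cos(220 deg) = -0.7660, sin(220 deg) = -0.6428
  joint[1] = (0.0000, 0.0000) + 5.2 * (-0.7660, -0.6428) = (0.0000 + -3.9834, 0.0000 + -3.3425) = (-3.9834, -3.3425)
link 1: phi[1] = 220 + 170 = 390 deg
  cos(390 deg) = 0.8660, sin(390 deg) = 0.5000
  joint[2] = (-3.9834, -3.3425) + 9.1 * (0.8660, 0.5000) = (-3.9834 + 7.8808, -3.3425 + 4.5500) = (3.8974, 1.2075)
link 2: phi[2] = 220 + 170 + 20 = 410 deg
  cos(410 deg) = 0.6428, sin(410 deg) = 0.7660
  joint[3] = (3.8974, 1.2075) + 5.6 * (0.6428, 0.7660) = (3.8974 + 3.5996, 1.2075 + 4.2898) = (7.4970, 5.4974)
link 3: phi[3] = 220 + 170 + 20 + -70 = 340 deg
  cos(340 deg) = 0.9397, sin(340 deg) = -0.3420
  joint[4] = (7.4970, 5.4974) + 8.5 * (0.9397, -0.3420) = (7.4970 + 7.9874, 5.4974 + -2.9072) = (15.4844, 2.5902)
End effector: (15.4844, 2.5902)

Answer: 15.4844 2.5902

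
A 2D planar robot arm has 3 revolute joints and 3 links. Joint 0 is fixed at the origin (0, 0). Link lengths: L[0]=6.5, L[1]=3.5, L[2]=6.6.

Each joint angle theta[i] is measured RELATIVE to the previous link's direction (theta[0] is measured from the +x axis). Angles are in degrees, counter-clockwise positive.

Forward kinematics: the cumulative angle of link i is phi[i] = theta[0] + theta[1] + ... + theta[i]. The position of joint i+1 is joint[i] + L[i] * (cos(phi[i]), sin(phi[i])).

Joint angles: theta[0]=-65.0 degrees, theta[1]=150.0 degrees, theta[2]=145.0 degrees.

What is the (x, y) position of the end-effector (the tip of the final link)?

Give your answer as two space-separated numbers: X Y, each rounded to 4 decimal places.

joint[0] = (0.0000, 0.0000)  (base)
link 0: phi[0] = -65 = -65 deg
  cos(-65 deg) = 0.4226, sin(-65 deg) = -0.9063
  joint[1] = (0.0000, 0.0000) + 6.5 * (0.4226, -0.9063) = (0.0000 + 2.7470, 0.0000 + -5.8910) = (2.7470, -5.8910)
link 1: phi[1] = -65 + 150 = 85 deg
  cos(85 deg) = 0.0872, sin(85 deg) = 0.9962
  joint[2] = (2.7470, -5.8910) + 3.5 * (0.0872, 0.9962) = (2.7470 + 0.3050, -5.8910 + 3.4867) = (3.0521, -2.4043)
link 2: phi[2] = -65 + 150 + 145 = 230 deg
  cos(230 deg) = -0.6428, sin(230 deg) = -0.7660
  joint[3] = (3.0521, -2.4043) + 6.6 * (-0.6428, -0.7660) = (3.0521 + -4.2424, -2.4043 + -5.0559) = (-1.1903, -7.4602)
End effector: (-1.1903, -7.4602)

Answer: -1.1903 -7.4602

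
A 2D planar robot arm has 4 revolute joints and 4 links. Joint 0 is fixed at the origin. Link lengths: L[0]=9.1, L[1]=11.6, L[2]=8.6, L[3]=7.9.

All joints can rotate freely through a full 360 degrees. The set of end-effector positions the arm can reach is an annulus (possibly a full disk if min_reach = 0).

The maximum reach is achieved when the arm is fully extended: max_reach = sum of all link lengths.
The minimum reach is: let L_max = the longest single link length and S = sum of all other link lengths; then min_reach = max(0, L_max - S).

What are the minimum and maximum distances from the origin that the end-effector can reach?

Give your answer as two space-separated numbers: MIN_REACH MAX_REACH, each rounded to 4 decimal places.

Answer: 0.0000 37.2000

Derivation:
Link lengths: [9.1, 11.6, 8.6, 7.9]
max_reach = 9.1 + 11.6 + 8.6 + 7.9 = 37.2
L_max = max([9.1, 11.6, 8.6, 7.9]) = 11.6
S (sum of others) = 37.2 - 11.6 = 25.6
min_reach = max(0, 11.6 - 25.6) = max(0, -14) = 0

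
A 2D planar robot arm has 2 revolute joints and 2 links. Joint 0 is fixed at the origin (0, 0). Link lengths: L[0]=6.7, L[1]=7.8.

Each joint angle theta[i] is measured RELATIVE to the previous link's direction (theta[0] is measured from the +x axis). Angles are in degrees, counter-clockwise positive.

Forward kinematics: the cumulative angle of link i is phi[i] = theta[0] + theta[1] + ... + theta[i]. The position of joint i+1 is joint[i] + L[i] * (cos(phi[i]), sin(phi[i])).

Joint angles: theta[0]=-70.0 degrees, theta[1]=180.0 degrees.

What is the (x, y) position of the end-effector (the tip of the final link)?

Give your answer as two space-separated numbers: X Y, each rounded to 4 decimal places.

joint[0] = (0.0000, 0.0000)  (base)
link 0: phi[0] = -70 = -70 deg
  cos(-70 deg) = 0.3420, sin(-70 deg) = -0.9397
  joint[1] = (0.0000, 0.0000) + 6.7 * (0.3420, -0.9397) = (0.0000 + 2.2915, 0.0000 + -6.2959) = (2.2915, -6.2959)
link 1: phi[1] = -70 + 180 = 110 deg
  cos(110 deg) = -0.3420, sin(110 deg) = 0.9397
  joint[2] = (2.2915, -6.2959) + 7.8 * (-0.3420, 0.9397) = (2.2915 + -2.6678, -6.2959 + 7.3296) = (-0.3762, 1.0337)
End effector: (-0.3762, 1.0337)

Answer: -0.3762 1.0337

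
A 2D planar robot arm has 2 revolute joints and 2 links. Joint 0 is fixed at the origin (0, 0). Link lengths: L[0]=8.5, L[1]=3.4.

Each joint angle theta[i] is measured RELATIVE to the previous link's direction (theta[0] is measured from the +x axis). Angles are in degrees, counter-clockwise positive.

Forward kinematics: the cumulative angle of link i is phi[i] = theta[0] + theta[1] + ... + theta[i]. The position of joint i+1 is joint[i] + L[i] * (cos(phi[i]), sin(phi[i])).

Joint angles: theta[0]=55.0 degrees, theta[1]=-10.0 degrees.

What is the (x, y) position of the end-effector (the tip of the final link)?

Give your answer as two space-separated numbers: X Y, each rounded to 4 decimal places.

Answer: 7.2796 9.3670

Derivation:
joint[0] = (0.0000, 0.0000)  (base)
link 0: phi[0] = 55 = 55 deg
  cos(55 deg) = 0.5736, sin(55 deg) = 0.8192
  joint[1] = (0.0000, 0.0000) + 8.5 * (0.5736, 0.8192) = (0.0000 + 4.8754, 0.0000 + 6.9628) = (4.8754, 6.9628)
link 1: phi[1] = 55 + -10 = 45 deg
  cos(45 deg) = 0.7071, sin(45 deg) = 0.7071
  joint[2] = (4.8754, 6.9628) + 3.4 * (0.7071, 0.7071) = (4.8754 + 2.4042, 6.9628 + 2.4042) = (7.2796, 9.3670)
End effector: (7.2796, 9.3670)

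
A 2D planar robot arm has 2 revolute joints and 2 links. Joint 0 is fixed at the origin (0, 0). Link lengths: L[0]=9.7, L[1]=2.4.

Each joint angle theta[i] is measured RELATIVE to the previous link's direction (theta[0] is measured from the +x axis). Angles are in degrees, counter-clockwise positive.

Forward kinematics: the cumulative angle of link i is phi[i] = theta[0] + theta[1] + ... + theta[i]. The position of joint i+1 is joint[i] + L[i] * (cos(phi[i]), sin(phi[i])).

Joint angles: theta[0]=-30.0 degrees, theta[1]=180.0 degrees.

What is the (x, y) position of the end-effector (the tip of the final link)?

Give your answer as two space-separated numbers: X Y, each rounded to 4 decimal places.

joint[0] = (0.0000, 0.0000)  (base)
link 0: phi[0] = -30 = -30 deg
  cos(-30 deg) = 0.8660, sin(-30 deg) = -0.5000
  joint[1] = (0.0000, 0.0000) + 9.7 * (0.8660, -0.5000) = (0.0000 + 8.4004, 0.0000 + -4.8500) = (8.4004, -4.8500)
link 1: phi[1] = -30 + 180 = 150 deg
  cos(150 deg) = -0.8660, sin(150 deg) = 0.5000
  joint[2] = (8.4004, -4.8500) + 2.4 * (-0.8660, 0.5000) = (8.4004 + -2.0785, -4.8500 + 1.2000) = (6.3220, -3.6500)
End effector: (6.3220, -3.6500)

Answer: 6.3220 -3.6500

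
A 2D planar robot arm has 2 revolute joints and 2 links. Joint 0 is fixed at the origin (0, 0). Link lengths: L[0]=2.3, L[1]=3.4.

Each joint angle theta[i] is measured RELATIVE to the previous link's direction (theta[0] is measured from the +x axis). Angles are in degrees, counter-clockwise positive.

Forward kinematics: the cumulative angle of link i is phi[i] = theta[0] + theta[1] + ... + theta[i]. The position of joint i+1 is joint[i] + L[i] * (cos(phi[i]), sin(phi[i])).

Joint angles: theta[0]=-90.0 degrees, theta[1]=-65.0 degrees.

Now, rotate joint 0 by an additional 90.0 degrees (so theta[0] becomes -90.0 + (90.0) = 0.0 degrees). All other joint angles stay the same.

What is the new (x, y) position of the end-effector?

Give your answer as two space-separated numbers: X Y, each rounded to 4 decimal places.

Answer: 3.7369 -3.0814

Derivation:
joint[0] = (0.0000, 0.0000)  (base)
link 0: phi[0] = 0 = 0 deg
  cos(0 deg) = 1.0000, sin(0 deg) = 0.0000
  joint[1] = (0.0000, 0.0000) + 2.3 * (1.0000, 0.0000) = (0.0000 + 2.3000, 0.0000 + 0.0000) = (2.3000, 0.0000)
link 1: phi[1] = 0 + -65 = -65 deg
  cos(-65 deg) = 0.4226, sin(-65 deg) = -0.9063
  joint[2] = (2.3000, 0.0000) + 3.4 * (0.4226, -0.9063) = (2.3000 + 1.4369, 0.0000 + -3.0814) = (3.7369, -3.0814)
End effector: (3.7369, -3.0814)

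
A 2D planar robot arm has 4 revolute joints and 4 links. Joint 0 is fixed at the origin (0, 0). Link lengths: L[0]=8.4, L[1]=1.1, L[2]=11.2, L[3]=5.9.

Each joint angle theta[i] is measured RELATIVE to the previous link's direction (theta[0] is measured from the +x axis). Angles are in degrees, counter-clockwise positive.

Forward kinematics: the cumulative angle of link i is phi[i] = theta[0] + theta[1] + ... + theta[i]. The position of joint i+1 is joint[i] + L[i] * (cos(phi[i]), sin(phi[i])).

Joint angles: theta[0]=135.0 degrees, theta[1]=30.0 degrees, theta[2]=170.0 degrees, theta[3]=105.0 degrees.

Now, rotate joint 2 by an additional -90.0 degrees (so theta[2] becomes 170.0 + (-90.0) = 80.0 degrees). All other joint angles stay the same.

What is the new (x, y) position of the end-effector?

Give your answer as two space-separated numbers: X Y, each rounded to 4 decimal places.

Answer: -5.9252 -4.9508

Derivation:
joint[0] = (0.0000, 0.0000)  (base)
link 0: phi[0] = 135 = 135 deg
  cos(135 deg) = -0.7071, sin(135 deg) = 0.7071
  joint[1] = (0.0000, 0.0000) + 8.4 * (-0.7071, 0.7071) = (0.0000 + -5.9397, 0.0000 + 5.9397) = (-5.9397, 5.9397)
link 1: phi[1] = 135 + 30 = 165 deg
  cos(165 deg) = -0.9659, sin(165 deg) = 0.2588
  joint[2] = (-5.9397, 5.9397) + 1.1 * (-0.9659, 0.2588) = (-5.9397 + -1.0625, 5.9397 + 0.2847) = (-7.0022, 6.2244)
link 2: phi[2] = 135 + 30 + 80 = 245 deg
  cos(245 deg) = -0.4226, sin(245 deg) = -0.9063
  joint[3] = (-7.0022, 6.2244) + 11.2 * (-0.4226, -0.9063) = (-7.0022 + -4.7333, 6.2244 + -10.1506) = (-11.7355, -3.9262)
link 3: phi[3] = 135 + 30 + 80 + 105 = 350 deg
  cos(350 deg) = 0.9848, sin(350 deg) = -0.1736
  joint[4] = (-11.7355, -3.9262) + 5.9 * (0.9848, -0.1736) = (-11.7355 + 5.8104, -3.9262 + -1.0245) = (-5.9252, -4.9508)
End effector: (-5.9252, -4.9508)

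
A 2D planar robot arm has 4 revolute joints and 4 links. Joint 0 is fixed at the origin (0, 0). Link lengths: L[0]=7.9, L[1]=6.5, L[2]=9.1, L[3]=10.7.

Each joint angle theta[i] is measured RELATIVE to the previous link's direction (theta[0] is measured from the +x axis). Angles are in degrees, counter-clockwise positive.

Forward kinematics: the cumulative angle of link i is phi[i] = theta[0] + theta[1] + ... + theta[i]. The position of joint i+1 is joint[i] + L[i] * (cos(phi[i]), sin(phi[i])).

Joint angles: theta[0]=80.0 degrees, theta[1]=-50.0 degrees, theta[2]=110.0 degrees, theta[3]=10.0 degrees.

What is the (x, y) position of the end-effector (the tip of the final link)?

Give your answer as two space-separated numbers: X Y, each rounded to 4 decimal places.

Answer: -9.2365 22.2293

Derivation:
joint[0] = (0.0000, 0.0000)  (base)
link 0: phi[0] = 80 = 80 deg
  cos(80 deg) = 0.1736, sin(80 deg) = 0.9848
  joint[1] = (0.0000, 0.0000) + 7.9 * (0.1736, 0.9848) = (0.0000 + 1.3718, 0.0000 + 7.7800) = (1.3718, 7.7800)
link 1: phi[1] = 80 + -50 = 30 deg
  cos(30 deg) = 0.8660, sin(30 deg) = 0.5000
  joint[2] = (1.3718, 7.7800) + 6.5 * (0.8660, 0.5000) = (1.3718 + 5.6292, 7.7800 + 3.2500) = (7.0010, 11.0300)
link 2: phi[2] = 80 + -50 + 110 = 140 deg
  cos(140 deg) = -0.7660, sin(140 deg) = 0.6428
  joint[3] = (7.0010, 11.0300) + 9.1 * (-0.7660, 0.6428) = (7.0010 + -6.9710, 11.0300 + 5.8494) = (0.0300, 16.8793)
link 3: phi[3] = 80 + -50 + 110 + 10 = 150 deg
  cos(150 deg) = -0.8660, sin(150 deg) = 0.5000
  joint[4] = (0.0300, 16.8793) + 10.7 * (-0.8660, 0.5000) = (0.0300 + -9.2665, 16.8793 + 5.3500) = (-9.2365, 22.2293)
End effector: (-9.2365, 22.2293)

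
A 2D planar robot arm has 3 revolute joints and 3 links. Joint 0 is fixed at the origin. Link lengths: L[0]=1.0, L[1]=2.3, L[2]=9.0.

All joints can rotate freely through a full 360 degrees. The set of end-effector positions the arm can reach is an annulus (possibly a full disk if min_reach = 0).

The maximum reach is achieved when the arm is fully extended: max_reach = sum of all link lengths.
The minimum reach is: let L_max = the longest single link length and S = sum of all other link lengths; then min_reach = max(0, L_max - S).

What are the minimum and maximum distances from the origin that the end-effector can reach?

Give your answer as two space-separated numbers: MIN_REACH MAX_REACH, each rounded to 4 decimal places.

Link lengths: [1.0, 2.3, 9.0]
max_reach = 1 + 2.3 + 9 = 12.3
L_max = max([1.0, 2.3, 9.0]) = 9
S (sum of others) = 12.3 - 9 = 3.3
min_reach = max(0, 9 - 3.3) = max(0, 5.7) = 5.7

Answer: 5.7000 12.3000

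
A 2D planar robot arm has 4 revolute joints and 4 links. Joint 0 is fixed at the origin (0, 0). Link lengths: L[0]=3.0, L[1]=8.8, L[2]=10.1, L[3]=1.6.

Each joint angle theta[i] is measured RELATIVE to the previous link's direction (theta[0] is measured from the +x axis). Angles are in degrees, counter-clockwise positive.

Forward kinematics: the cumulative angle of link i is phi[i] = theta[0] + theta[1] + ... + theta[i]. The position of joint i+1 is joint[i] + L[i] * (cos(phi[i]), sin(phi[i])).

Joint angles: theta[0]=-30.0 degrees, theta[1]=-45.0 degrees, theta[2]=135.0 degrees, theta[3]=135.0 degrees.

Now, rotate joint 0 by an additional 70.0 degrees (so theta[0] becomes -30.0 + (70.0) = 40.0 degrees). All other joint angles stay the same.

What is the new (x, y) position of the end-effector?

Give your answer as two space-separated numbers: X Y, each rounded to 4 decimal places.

joint[0] = (0.0000, 0.0000)  (base)
link 0: phi[0] = 40 = 40 deg
  cos(40 deg) = 0.7660, sin(40 deg) = 0.6428
  joint[1] = (0.0000, 0.0000) + 3 * (0.7660, 0.6428) = (0.0000 + 2.2981, 0.0000 + 1.9284) = (2.2981, 1.9284)
link 1: phi[1] = 40 + -45 = -5 deg
  cos(-5 deg) = 0.9962, sin(-5 deg) = -0.0872
  joint[2] = (2.2981, 1.9284) + 8.8 * (0.9962, -0.0872) = (2.2981 + 8.7665, 1.9284 + -0.7670) = (11.0646, 1.1614)
link 2: phi[2] = 40 + -45 + 135 = 130 deg
  cos(130 deg) = -0.6428, sin(130 deg) = 0.7660
  joint[3] = (11.0646, 1.1614) + 10.1 * (-0.6428, 0.7660) = (11.0646 + -6.4922, 1.1614 + 7.7370) = (4.5725, 8.8984)
link 3: phi[3] = 40 + -45 + 135 + 135 = 265 deg
  cos(265 deg) = -0.0872, sin(265 deg) = -0.9962
  joint[4] = (4.5725, 8.8984) + 1.6 * (-0.0872, -0.9962) = (4.5725 + -0.1394, 8.8984 + -1.5939) = (4.4330, 7.3045)
End effector: (4.4330, 7.3045)

Answer: 4.4330 7.3045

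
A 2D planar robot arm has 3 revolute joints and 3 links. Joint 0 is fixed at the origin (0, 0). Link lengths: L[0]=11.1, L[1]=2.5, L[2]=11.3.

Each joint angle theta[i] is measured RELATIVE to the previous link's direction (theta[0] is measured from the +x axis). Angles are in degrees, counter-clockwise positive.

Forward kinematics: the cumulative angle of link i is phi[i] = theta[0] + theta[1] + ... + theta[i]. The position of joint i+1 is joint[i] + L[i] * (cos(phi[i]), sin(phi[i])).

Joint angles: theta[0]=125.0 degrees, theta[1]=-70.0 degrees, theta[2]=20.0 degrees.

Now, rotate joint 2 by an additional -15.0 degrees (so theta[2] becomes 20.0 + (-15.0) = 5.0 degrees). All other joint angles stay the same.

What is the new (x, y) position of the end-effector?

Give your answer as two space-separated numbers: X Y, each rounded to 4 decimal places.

Answer: 0.7172 20.9266

Derivation:
joint[0] = (0.0000, 0.0000)  (base)
link 0: phi[0] = 125 = 125 deg
  cos(125 deg) = -0.5736, sin(125 deg) = 0.8192
  joint[1] = (0.0000, 0.0000) + 11.1 * (-0.5736, 0.8192) = (0.0000 + -6.3667, 0.0000 + 9.0926) = (-6.3667, 9.0926)
link 1: phi[1] = 125 + -70 = 55 deg
  cos(55 deg) = 0.5736, sin(55 deg) = 0.8192
  joint[2] = (-6.3667, 9.0926) + 2.5 * (0.5736, 0.8192) = (-6.3667 + 1.4339, 9.0926 + 2.0479) = (-4.9328, 11.1405)
link 2: phi[2] = 125 + -70 + 5 = 60 deg
  cos(60 deg) = 0.5000, sin(60 deg) = 0.8660
  joint[3] = (-4.9328, 11.1405) + 11.3 * (0.5000, 0.8660) = (-4.9328 + 5.6500, 11.1405 + 9.7861) = (0.7172, 20.9266)
End effector: (0.7172, 20.9266)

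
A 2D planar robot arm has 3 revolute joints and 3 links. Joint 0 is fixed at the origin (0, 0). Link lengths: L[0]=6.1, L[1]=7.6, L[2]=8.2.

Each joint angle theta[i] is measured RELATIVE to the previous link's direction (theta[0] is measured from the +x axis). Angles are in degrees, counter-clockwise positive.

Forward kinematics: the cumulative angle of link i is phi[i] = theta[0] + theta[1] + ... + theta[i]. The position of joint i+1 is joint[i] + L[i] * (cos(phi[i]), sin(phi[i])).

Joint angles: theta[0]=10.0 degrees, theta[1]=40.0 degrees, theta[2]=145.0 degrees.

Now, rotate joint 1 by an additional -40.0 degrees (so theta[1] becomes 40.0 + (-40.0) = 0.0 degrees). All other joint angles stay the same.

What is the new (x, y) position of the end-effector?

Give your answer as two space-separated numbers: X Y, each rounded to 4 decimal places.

Answer: 6.0601 5.8444

Derivation:
joint[0] = (0.0000, 0.0000)  (base)
link 0: phi[0] = 10 = 10 deg
  cos(10 deg) = 0.9848, sin(10 deg) = 0.1736
  joint[1] = (0.0000, 0.0000) + 6.1 * (0.9848, 0.1736) = (0.0000 + 6.0073, 0.0000 + 1.0593) = (6.0073, 1.0593)
link 1: phi[1] = 10 + 0 = 10 deg
  cos(10 deg) = 0.9848, sin(10 deg) = 0.1736
  joint[2] = (6.0073, 1.0593) + 7.6 * (0.9848, 0.1736) = (6.0073 + 7.4845, 1.0593 + 1.3197) = (13.4919, 2.3790)
link 2: phi[2] = 10 + 0 + 145 = 155 deg
  cos(155 deg) = -0.9063, sin(155 deg) = 0.4226
  joint[3] = (13.4919, 2.3790) + 8.2 * (-0.9063, 0.4226) = (13.4919 + -7.4317, 2.3790 + 3.4655) = (6.0601, 5.8444)
End effector: (6.0601, 5.8444)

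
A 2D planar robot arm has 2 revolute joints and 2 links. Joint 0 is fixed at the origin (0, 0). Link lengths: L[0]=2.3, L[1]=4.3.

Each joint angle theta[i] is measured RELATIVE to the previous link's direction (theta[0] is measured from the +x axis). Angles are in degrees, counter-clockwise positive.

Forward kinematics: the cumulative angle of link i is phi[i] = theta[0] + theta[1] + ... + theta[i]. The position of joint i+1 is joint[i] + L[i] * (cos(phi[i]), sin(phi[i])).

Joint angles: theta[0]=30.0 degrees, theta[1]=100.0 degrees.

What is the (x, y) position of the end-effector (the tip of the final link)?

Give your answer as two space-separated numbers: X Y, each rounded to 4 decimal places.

Answer: -0.7721 4.4440

Derivation:
joint[0] = (0.0000, 0.0000)  (base)
link 0: phi[0] = 30 = 30 deg
  cos(30 deg) = 0.8660, sin(30 deg) = 0.5000
  joint[1] = (0.0000, 0.0000) + 2.3 * (0.8660, 0.5000) = (0.0000 + 1.9919, 0.0000 + 1.1500) = (1.9919, 1.1500)
link 1: phi[1] = 30 + 100 = 130 deg
  cos(130 deg) = -0.6428, sin(130 deg) = 0.7660
  joint[2] = (1.9919, 1.1500) + 4.3 * (-0.6428, 0.7660) = (1.9919 + -2.7640, 1.1500 + 3.2940) = (-0.7721, 4.4440)
End effector: (-0.7721, 4.4440)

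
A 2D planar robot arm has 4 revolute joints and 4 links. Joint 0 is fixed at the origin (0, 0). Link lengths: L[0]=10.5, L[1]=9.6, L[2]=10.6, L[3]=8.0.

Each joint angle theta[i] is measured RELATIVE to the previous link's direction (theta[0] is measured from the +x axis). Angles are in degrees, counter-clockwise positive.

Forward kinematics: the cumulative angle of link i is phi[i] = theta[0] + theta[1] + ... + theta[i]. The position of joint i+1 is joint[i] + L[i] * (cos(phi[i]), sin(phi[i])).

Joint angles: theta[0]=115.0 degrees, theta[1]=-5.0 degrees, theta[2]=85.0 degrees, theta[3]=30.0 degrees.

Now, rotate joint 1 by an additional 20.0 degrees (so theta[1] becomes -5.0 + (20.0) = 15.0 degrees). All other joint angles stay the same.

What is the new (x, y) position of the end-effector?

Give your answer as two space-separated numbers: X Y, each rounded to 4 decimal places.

joint[0] = (0.0000, 0.0000)  (base)
link 0: phi[0] = 115 = 115 deg
  cos(115 deg) = -0.4226, sin(115 deg) = 0.9063
  joint[1] = (0.0000, 0.0000) + 10.5 * (-0.4226, 0.9063) = (0.0000 + -4.4375, 0.0000 + 9.5162) = (-4.4375, 9.5162)
link 1: phi[1] = 115 + 15 = 130 deg
  cos(130 deg) = -0.6428, sin(130 deg) = 0.7660
  joint[2] = (-4.4375, 9.5162) + 9.6 * (-0.6428, 0.7660) = (-4.4375 + -6.1708, 9.5162 + 7.3540) = (-10.6083, 16.8703)
link 2: phi[2] = 115 + 15 + 85 = 215 deg
  cos(215 deg) = -0.8192, sin(215 deg) = -0.5736
  joint[3] = (-10.6083, 16.8703) + 10.6 * (-0.8192, -0.5736) = (-10.6083 + -8.6830, 16.8703 + -6.0799) = (-19.2913, 10.7903)
link 3: phi[3] = 115 + 15 + 85 + 30 = 245 deg
  cos(245 deg) = -0.4226, sin(245 deg) = -0.9063
  joint[4] = (-19.2913, 10.7903) + 8 * (-0.4226, -0.9063) = (-19.2913 + -3.3809, 10.7903 + -7.2505) = (-22.6722, 3.5399)
End effector: (-22.6722, 3.5399)

Answer: -22.6722 3.5399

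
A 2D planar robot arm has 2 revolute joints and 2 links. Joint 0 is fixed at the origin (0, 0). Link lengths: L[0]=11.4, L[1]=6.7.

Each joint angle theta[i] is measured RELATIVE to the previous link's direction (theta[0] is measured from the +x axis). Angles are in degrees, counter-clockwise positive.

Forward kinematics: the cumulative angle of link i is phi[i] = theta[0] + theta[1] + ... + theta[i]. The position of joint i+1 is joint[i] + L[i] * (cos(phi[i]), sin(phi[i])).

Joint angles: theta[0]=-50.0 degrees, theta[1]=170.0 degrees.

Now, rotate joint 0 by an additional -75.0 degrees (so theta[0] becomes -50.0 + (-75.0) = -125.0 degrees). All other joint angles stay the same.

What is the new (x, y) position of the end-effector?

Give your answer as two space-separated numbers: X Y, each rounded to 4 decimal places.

Answer: -1.8012 -4.6007

Derivation:
joint[0] = (0.0000, 0.0000)  (base)
link 0: phi[0] = -125 = -125 deg
  cos(-125 deg) = -0.5736, sin(-125 deg) = -0.8192
  joint[1] = (0.0000, 0.0000) + 11.4 * (-0.5736, -0.8192) = (0.0000 + -6.5388, 0.0000 + -9.3383) = (-6.5388, -9.3383)
link 1: phi[1] = -125 + 170 = 45 deg
  cos(45 deg) = 0.7071, sin(45 deg) = 0.7071
  joint[2] = (-6.5388, -9.3383) + 6.7 * (0.7071, 0.7071) = (-6.5388 + 4.7376, -9.3383 + 4.7376) = (-1.8012, -4.6007)
End effector: (-1.8012, -4.6007)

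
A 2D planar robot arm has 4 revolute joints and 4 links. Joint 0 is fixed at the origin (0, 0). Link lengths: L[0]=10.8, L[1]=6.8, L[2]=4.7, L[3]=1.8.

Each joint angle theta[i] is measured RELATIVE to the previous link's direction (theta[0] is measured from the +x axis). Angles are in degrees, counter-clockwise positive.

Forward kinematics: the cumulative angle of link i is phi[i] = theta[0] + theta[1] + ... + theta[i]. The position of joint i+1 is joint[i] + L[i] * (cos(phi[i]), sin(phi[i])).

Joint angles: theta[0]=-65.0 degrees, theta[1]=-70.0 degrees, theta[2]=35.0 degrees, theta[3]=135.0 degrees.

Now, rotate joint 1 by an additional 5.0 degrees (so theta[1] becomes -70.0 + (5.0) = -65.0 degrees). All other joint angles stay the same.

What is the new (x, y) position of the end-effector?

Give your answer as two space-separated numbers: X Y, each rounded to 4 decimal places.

joint[0] = (0.0000, 0.0000)  (base)
link 0: phi[0] = -65 = -65 deg
  cos(-65 deg) = 0.4226, sin(-65 deg) = -0.9063
  joint[1] = (0.0000, 0.0000) + 10.8 * (0.4226, -0.9063) = (0.0000 + 4.5643, 0.0000 + -9.7881) = (4.5643, -9.7881)
link 1: phi[1] = -65 + -65 = -130 deg
  cos(-130 deg) = -0.6428, sin(-130 deg) = -0.7660
  joint[2] = (4.5643, -9.7881) + 6.8 * (-0.6428, -0.7660) = (4.5643 + -4.3710, -9.7881 + -5.2091) = (0.1933, -14.9972)
link 2: phi[2] = -65 + -65 + 35 = -95 deg
  cos(-95 deg) = -0.0872, sin(-95 deg) = -0.9962
  joint[3] = (0.1933, -14.9972) + 4.7 * (-0.0872, -0.9962) = (0.1933 + -0.4096, -14.9972 + -4.6821) = (-0.2163, -19.6793)
link 3: phi[3] = -65 + -65 + 35 + 135 = 40 deg
  cos(40 deg) = 0.7660, sin(40 deg) = 0.6428
  joint[4] = (-0.2163, -19.6793) + 1.8 * (0.7660, 0.6428) = (-0.2163 + 1.3789, -19.6793 + 1.1570) = (1.1626, -18.5223)
End effector: (1.1626, -18.5223)

Answer: 1.1626 -18.5223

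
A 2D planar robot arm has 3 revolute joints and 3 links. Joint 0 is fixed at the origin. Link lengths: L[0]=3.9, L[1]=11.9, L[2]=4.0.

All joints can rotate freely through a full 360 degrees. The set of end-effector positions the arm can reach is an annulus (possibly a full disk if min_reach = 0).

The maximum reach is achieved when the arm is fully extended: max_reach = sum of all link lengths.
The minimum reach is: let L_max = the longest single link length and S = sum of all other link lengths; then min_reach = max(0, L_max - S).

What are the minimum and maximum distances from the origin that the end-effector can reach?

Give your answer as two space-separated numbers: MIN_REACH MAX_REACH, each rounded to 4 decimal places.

Link lengths: [3.9, 11.9, 4.0]
max_reach = 3.9 + 11.9 + 4 = 19.8
L_max = max([3.9, 11.9, 4.0]) = 11.9
S (sum of others) = 19.8 - 11.9 = 7.9
min_reach = max(0, 11.9 - 7.9) = max(0, 4) = 4

Answer: 4.0000 19.8000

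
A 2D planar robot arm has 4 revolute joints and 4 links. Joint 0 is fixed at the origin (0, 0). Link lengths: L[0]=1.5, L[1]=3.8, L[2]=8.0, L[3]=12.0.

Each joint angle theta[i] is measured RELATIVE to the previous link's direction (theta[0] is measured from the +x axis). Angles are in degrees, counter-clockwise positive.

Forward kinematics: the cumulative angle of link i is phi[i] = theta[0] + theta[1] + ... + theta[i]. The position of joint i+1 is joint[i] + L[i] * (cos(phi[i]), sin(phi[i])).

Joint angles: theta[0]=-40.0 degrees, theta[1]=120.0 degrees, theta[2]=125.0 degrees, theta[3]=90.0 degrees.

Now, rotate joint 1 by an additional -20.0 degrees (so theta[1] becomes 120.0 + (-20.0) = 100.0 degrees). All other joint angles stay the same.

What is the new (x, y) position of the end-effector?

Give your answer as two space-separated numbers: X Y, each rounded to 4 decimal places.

joint[0] = (0.0000, 0.0000)  (base)
link 0: phi[0] = -40 = -40 deg
  cos(-40 deg) = 0.7660, sin(-40 deg) = -0.6428
  joint[1] = (0.0000, 0.0000) + 1.5 * (0.7660, -0.6428) = (0.0000 + 1.1491, 0.0000 + -0.9642) = (1.1491, -0.9642)
link 1: phi[1] = -40 + 100 = 60 deg
  cos(60 deg) = 0.5000, sin(60 deg) = 0.8660
  joint[2] = (1.1491, -0.9642) + 3.8 * (0.5000, 0.8660) = (1.1491 + 1.9000, -0.9642 + 3.2909) = (3.0491, 2.3267)
link 2: phi[2] = -40 + 100 + 125 = 185 deg
  cos(185 deg) = -0.9962, sin(185 deg) = -0.0872
  joint[3] = (3.0491, 2.3267) + 8 * (-0.9962, -0.0872) = (3.0491 + -7.9696, 2.3267 + -0.6972) = (-4.9205, 1.6295)
link 3: phi[3] = -40 + 100 + 125 + 90 = 275 deg
  cos(275 deg) = 0.0872, sin(275 deg) = -0.9962
  joint[4] = (-4.9205, 1.6295) + 12 * (0.0872, -0.9962) = (-4.9205 + 1.0459, 1.6295 + -11.9543) = (-3.8746, -10.3249)
End effector: (-3.8746, -10.3249)

Answer: -3.8746 -10.3249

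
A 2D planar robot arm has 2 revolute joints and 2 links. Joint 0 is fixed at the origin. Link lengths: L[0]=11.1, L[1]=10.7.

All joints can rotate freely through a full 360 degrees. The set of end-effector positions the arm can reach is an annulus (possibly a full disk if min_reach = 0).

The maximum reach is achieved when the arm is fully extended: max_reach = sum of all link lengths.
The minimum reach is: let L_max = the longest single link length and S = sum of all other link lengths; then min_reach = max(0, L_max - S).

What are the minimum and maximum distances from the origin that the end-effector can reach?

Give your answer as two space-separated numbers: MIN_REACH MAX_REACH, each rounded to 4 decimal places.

Answer: 0.4000 21.8000

Derivation:
Link lengths: [11.1, 10.7]
max_reach = 11.1 + 10.7 = 21.8
L_max = max([11.1, 10.7]) = 11.1
S (sum of others) = 21.8 - 11.1 = 10.7
min_reach = max(0, 11.1 - 10.7) = max(0, 0.4) = 0.4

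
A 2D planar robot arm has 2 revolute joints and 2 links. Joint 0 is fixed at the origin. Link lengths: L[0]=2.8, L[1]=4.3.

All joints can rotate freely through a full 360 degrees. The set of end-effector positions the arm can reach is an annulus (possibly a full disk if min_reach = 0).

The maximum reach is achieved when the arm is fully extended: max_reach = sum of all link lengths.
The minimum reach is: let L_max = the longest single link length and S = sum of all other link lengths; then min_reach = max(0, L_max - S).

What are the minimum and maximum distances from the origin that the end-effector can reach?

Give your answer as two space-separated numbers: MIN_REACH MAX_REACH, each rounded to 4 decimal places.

Answer: 1.5000 7.1000

Derivation:
Link lengths: [2.8, 4.3]
max_reach = 2.8 + 4.3 = 7.1
L_max = max([2.8, 4.3]) = 4.3
S (sum of others) = 7.1 - 4.3 = 2.8
min_reach = max(0, 4.3 - 2.8) = max(0, 1.5) = 1.5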